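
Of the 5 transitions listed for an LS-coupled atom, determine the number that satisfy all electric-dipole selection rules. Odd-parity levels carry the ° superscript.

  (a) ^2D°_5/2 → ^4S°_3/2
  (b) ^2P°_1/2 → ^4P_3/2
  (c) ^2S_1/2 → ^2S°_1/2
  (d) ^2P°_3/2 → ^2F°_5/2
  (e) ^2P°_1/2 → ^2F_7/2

(a) forbidden (parity, ΔS, ΔL fail)
(b) forbidden (ΔS fails)
(c) forbidden (ΔL fails)
(d) forbidden (parity, ΔL fail)
(e) forbidden (ΔL, ΔJ fail)
Total allowed: 0 of 5.

0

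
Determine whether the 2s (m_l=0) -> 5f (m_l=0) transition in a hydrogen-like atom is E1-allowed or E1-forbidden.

Δl = 3 − 0 = +3; the E1 rule Δl = ±1 is violated.
m_l: 0 → 0 (Δm_l = +0). |Δm_l| ≤ 1 satisfied.
The transition is electric-dipole forbidden.

forbidden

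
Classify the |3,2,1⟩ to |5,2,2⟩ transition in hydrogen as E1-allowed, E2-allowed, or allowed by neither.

E2

Δl = 2 − 2 = +0; l_i + l_f = 4.
Δm_l = +1.
E1 (Δl = ±1, |Δm_l| ≤ 1): not satisfied.
E2 (Δl = 0,±2, l_i+l_f ≥ 2, |Δm_l| ≤ 2): satisfied.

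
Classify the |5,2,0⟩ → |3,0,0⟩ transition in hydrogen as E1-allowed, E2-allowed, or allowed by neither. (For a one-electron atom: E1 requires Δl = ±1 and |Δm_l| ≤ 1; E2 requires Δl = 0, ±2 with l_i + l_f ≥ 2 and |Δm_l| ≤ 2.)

Δl = 0 − 2 = -2; l_i + l_f = 2.
Δm_l = +0.
E1 (Δl = ±1, |Δm_l| ≤ 1): not satisfied.
E2 (Δl = 0,±2, l_i+l_f ≥ 2, |Δm_l| ≤ 2): satisfied.

E2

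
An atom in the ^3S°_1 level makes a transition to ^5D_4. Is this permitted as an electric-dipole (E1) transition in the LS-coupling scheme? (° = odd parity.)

forbidden

Initial level: S=1, L=0, J=1, parity odd. Final level: S=2, L=2, J=4, parity even.
Parity must change: odd → even — satisfied.
ΔS = 0: S: 1 → 2 — violated.
ΔL = 0, ±1 (not L=0↔0): L: 0 → 2, ΔL = +2 — violated.
ΔJ = 0, ±1 (not J=0↔0): J: 1 → 4, ΔJ = +3 — violated.
Rule(s) violated: ΔS, ΔL, ΔJ.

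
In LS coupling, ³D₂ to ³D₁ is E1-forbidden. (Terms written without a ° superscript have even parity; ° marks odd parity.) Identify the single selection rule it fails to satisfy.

Reading off the term symbols: S 1→1, L 2→2, J 2→1, parity even→even.
ΔJ = 0, ±1 (not J=0↔0): J: 2 → 1, ΔJ = -1 — ok.
ΔS = 0: S: 1 → 1 — ok.
ΔL = 0, ±1 (not L=0↔0): L: 2 → 2, ΔL = +0 — ok.
Parity must change: even → even — fails.

parity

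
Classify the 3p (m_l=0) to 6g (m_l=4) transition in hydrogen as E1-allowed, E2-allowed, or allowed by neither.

neither

Δl = 4 − 1 = +3; l_i + l_f = 5.
Δm_l = +4.
E1 (Δl = ±1, |Δm_l| ≤ 1): not satisfied.
E2 (Δl = 0,±2, l_i+l_f ≥ 2, |Δm_l| ≤ 2): not satisfied.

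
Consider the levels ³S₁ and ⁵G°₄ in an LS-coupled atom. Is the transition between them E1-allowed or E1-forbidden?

Reading off the term symbols: S 1→2, L 0→4, J 1→4, parity even→odd.
ΔS = 0: S: 1 → 2 — fails.
Parity must change: even → odd — passes.
ΔJ = 0, ±1 (not J=0↔0): J: 1 → 4, ΔJ = +3 — fails.
ΔL = 0, ±1 (not L=0↔0): L: 0 → 4, ΔL = +4 — fails.
Rule(s) violated: ΔS, ΔL, ΔJ.

forbidden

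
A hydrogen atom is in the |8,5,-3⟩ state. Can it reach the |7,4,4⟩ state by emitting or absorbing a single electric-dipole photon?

forbidden

Initial l = 5, final l = 4, so Δl = -1. E1 requires Δl = ±1: ✓.
Δm_l = 4 − (-3) = +7. E1 requires Δm_l = 0, ±1: ✗.
The transition is electric-dipole forbidden.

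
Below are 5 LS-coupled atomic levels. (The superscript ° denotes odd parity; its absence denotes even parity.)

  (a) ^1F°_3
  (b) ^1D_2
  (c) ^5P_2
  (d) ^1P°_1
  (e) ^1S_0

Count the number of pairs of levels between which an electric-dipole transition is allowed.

(a)–(b): allowed.
(a)–(c): forbidden (ΔS, ΔL).
(a)–(d): forbidden (parity, ΔL, ΔJ).
(a)–(e): forbidden (ΔL, ΔJ).
(b)–(c): forbidden (parity, ΔS).
(b)–(d): allowed.
(b)–(e): forbidden (parity, ΔL, ΔJ).
(c)–(d): forbidden (ΔS).
(c)–(e): forbidden (parity, ΔS, ΔJ).
(d)–(e): allowed.
Allowed pairs: 3 of 10.

3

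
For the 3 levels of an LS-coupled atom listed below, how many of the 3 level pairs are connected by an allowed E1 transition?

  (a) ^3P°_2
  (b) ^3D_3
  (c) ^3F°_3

(a)–(b): allowed.
(a)–(c): forbidden (parity, ΔL).
(b)–(c): allowed.
Allowed pairs: 2 of 3.

2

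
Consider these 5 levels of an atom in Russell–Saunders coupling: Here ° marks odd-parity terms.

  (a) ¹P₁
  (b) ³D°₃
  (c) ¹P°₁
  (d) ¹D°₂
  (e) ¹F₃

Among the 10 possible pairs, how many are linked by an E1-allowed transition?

3

(a)–(b): forbidden (ΔS, ΔJ).
(a)–(c): allowed.
(a)–(d): allowed.
(a)–(e): forbidden (parity, ΔL, ΔJ).
(b)–(c): forbidden (parity, ΔS, ΔJ).
(b)–(d): forbidden (parity, ΔS).
(b)–(e): forbidden (ΔS).
(c)–(d): forbidden (parity).
(c)–(e): forbidden (ΔL, ΔJ).
(d)–(e): allowed.
Allowed pairs: 3 of 10.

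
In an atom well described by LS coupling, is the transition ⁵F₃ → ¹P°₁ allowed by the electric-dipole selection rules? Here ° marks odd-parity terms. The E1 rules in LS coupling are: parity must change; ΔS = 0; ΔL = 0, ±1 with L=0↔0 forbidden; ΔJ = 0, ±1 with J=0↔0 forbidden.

Reading off the term symbols: S 2→0, L 3→1, J 3→1, parity even→odd.
Parity must change: even → odd — ok.
ΔS = 0: S: 2 → 0 — fails.
ΔL = 0, ±1 (not L=0↔0): L: 3 → 1, ΔL = -2 — fails.
ΔJ = 0, ±1 (not J=0↔0): J: 3 → 1, ΔJ = -2 — fails.
Rule(s) violated: ΔS, ΔL, ΔJ.

forbidden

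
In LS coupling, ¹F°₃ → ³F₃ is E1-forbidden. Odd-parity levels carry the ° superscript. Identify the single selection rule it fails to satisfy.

the ΔS = 0 rule

Reading off the term symbols: S 0→1, L 3→3, J 3→3, parity odd→even.
ΔJ = 0, ±1 (not J=0↔0): J: 3 → 3, ΔJ = +0 — ok.
ΔL = 0, ±1 (not L=0↔0): L: 3 → 3, ΔL = +0 — ok.
Parity must change: odd → even — ok.
ΔS = 0: S: 0 → 1 — fails.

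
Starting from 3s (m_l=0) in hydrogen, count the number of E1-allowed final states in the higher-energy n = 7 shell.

E1 requires Δl = ±1, so l_f ∈ {-1, 1}; with 0 ≤ l_f ≤ n_f−1 = 6, the allowed l_f values are {1}.
For l_f = 1: m_f ∈ {m_i−1, m_i, m_i+1} ∩ [−1, 1] = {-1, 0, 1} → 3 states.
Total: 3.

3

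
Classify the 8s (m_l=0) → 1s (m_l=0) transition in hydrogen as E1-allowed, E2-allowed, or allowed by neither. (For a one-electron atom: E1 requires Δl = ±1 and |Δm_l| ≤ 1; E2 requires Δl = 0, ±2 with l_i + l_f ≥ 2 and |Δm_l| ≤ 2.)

Δl = 0 − 0 = +0; l_i + l_f = 0.
Δm_l = +0.
E1 (Δl = ±1, |Δm_l| ≤ 1): not satisfied.
E2 (Δl = 0,±2, l_i+l_f ≥ 2, |Δm_l| ≤ 2): not satisfied.

neither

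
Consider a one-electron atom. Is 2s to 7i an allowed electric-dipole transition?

forbidden

Initial l = 0, final l = 6, so Δl = +6. E1 requires Δl = ±1: fails.
The transition is electric-dipole forbidden.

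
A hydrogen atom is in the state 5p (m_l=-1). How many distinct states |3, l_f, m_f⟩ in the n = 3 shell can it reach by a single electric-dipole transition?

4

E1 requires Δl = ±1, so l_f ∈ {0, 2}; with 0 ≤ l_f ≤ n_f−1 = 2, the allowed l_f values are {0, 2}.
For l_f = 0: m_f ∈ {m_i−1, m_i, m_i+1} ∩ [−0, 0] = {0} → 1 state.
For l_f = 2: m_f ∈ {m_i−1, m_i, m_i+1} ∩ [−2, 2] = {-2, -1, 0} → 3 states.
Total: 4.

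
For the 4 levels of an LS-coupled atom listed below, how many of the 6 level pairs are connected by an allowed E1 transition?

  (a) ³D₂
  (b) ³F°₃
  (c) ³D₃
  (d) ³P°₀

2

(a)–(b): allowed.
(a)–(c): forbidden (parity).
(a)–(d): forbidden (ΔJ).
(b)–(c): allowed.
(b)–(d): forbidden (parity, ΔL, ΔJ).
(c)–(d): forbidden (ΔJ).
Allowed pairs: 2 of 6.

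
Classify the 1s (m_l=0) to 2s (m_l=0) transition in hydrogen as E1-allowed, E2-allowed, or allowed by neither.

Δl = 0 − 0 = +0; l_i + l_f = 0.
Δm_l = +0.
E1 (Δl = ±1, |Δm_l| ≤ 1): not satisfied.
E2 (Δl = 0,±2, l_i+l_f ≥ 2, |Δm_l| ≤ 2): not satisfied.

neither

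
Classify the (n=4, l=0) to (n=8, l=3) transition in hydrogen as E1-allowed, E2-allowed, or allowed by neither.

neither

Δl = 3 − 0 = +3; l_i + l_f = 3.
E1 (Δl = ±1): not satisfied.
E2 (Δl = 0,±2, l_i+l_f ≥ 2): not satisfied.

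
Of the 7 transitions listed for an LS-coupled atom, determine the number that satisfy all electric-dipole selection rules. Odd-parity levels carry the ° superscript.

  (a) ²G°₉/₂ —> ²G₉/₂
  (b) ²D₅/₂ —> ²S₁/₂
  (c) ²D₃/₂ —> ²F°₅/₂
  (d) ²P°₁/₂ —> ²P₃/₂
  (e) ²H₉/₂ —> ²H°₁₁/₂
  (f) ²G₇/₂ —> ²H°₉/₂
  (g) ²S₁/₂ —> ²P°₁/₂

(a) allowed
(b) forbidden (parity, ΔL, ΔJ fail)
(c) allowed
(d) allowed
(e) allowed
(f) allowed
(g) allowed
Total allowed: 6 of 7.

6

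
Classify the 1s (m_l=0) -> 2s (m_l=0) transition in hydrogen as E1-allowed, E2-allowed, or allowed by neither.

neither

Δl = 0 − 0 = +0; l_i + l_f = 0.
Δm_l = +0.
E1 (Δl = ±1, |Δm_l| ≤ 1): not satisfied.
E2 (Δl = 0,±2, l_i+l_f ≥ 2, |Δm_l| ≤ 2): not satisfied.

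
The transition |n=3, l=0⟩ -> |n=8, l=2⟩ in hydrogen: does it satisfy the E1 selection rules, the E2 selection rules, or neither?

E2

Δl = 2 − 0 = +2; l_i + l_f = 2.
E1 (Δl = ±1): not satisfied.
E2 (Δl = 0,±2, l_i+l_f ≥ 2): satisfied.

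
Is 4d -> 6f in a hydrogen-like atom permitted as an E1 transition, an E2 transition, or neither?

Δl = 3 − 2 = +1; l_i + l_f = 5.
E1 (Δl = ±1): satisfied.
E2 (Δl = 0,±2, l_i+l_f ≥ 2): not satisfied.

E1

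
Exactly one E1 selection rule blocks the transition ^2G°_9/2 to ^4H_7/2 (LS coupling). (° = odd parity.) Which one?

the ΔS = 0 rule

Reading off the term symbols: S 1/2→3/2, L 4→5, J 9/2→7/2, parity odd→even.
ΔS = 0: S: 1/2 → 3/2 — fails.
ΔJ = 0, ±1 (not J=0↔0): J: 9/2 → 7/2, ΔJ = -1 — ok.
Parity must change: odd → even — ok.
ΔL = 0, ±1 (not L=0↔0): L: 4 → 5, ΔL = +1 — ok.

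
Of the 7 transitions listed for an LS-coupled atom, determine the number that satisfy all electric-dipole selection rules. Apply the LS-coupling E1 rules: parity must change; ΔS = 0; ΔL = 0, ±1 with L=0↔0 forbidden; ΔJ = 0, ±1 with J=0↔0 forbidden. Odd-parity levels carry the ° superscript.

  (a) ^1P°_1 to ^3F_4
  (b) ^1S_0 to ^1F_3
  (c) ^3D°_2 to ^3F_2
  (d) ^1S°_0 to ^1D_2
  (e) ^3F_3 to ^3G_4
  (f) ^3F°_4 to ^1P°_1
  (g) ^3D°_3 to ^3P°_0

(a) forbidden (ΔS, ΔL, ΔJ fail)
(b) forbidden (parity, ΔL, ΔJ fail)
(c) allowed
(d) forbidden (ΔL, ΔJ fail)
(e) forbidden (parity fails)
(f) forbidden (parity, ΔS, ΔL, ΔJ fail)
(g) forbidden (parity, ΔJ fail)
Total allowed: 1 of 7.

1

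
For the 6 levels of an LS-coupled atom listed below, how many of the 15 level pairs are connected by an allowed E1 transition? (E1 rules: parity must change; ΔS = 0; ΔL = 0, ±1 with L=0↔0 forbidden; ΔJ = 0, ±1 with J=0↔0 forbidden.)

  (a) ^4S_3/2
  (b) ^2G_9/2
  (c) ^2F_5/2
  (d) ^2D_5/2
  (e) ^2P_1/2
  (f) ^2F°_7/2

(a)–(b): forbidden (parity, ΔS, ΔL, ΔJ).
(a)–(c): forbidden (parity, ΔS, ΔL).
(a)–(d): forbidden (parity, ΔS, ΔL).
(a)–(e): forbidden (parity, ΔS).
(a)–(f): forbidden (ΔS, ΔL, ΔJ).
(b)–(c): forbidden (parity, ΔJ).
(b)–(d): forbidden (parity, ΔL, ΔJ).
(b)–(e): forbidden (parity, ΔL, ΔJ).
(b)–(f): allowed.
(c)–(d): forbidden (parity).
(c)–(e): forbidden (parity, ΔL, ΔJ).
(c)–(f): allowed.
(d)–(e): forbidden (parity, ΔJ).
(d)–(f): allowed.
(e)–(f): forbidden (ΔL, ΔJ).
Allowed pairs: 3 of 15.

3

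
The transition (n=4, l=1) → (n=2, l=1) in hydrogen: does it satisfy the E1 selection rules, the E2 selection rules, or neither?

Δl = 1 − 1 = +0; l_i + l_f = 2.
E1 (Δl = ±1): not satisfied.
E2 (Δl = 0,±2, l_i+l_f ≥ 2): satisfied.

E2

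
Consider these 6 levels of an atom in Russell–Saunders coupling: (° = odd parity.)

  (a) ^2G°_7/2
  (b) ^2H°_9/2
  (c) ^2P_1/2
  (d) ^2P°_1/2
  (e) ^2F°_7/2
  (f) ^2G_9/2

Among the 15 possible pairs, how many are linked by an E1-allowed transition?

4

(a)–(b): forbidden (parity).
(a)–(c): forbidden (ΔL, ΔJ).
(a)–(d): forbidden (parity, ΔL, ΔJ).
(a)–(e): forbidden (parity).
(a)–(f): allowed.
(b)–(c): forbidden (ΔL, ΔJ).
(b)–(d): forbidden (parity, ΔL, ΔJ).
(b)–(e): forbidden (parity, ΔL).
(b)–(f): allowed.
(c)–(d): allowed.
(c)–(e): forbidden (ΔL, ΔJ).
(c)–(f): forbidden (parity, ΔL, ΔJ).
(d)–(e): forbidden (parity, ΔL, ΔJ).
(d)–(f): forbidden (ΔL, ΔJ).
(e)–(f): allowed.
Allowed pairs: 4 of 15.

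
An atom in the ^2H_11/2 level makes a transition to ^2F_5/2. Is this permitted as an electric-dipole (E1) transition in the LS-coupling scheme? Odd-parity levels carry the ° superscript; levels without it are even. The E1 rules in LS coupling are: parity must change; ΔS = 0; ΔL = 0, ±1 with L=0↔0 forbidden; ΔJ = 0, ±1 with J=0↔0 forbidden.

forbidden

Initial level: S=1/2, L=5, J=11/2, parity even. Final level: S=1/2, L=3, J=5/2, parity even.
Parity must change: even → even — fails.
ΔS = 0: S: 1/2 → 1/2 — passes.
ΔL = 0, ±1 (not L=0↔0): L: 5 → 3, ΔL = -2 — fails.
ΔJ = 0, ±1 (not J=0↔0): J: 11/2 → 5/2, ΔJ = -3 — fails.
Rule(s) violated: parity, ΔL, ΔJ.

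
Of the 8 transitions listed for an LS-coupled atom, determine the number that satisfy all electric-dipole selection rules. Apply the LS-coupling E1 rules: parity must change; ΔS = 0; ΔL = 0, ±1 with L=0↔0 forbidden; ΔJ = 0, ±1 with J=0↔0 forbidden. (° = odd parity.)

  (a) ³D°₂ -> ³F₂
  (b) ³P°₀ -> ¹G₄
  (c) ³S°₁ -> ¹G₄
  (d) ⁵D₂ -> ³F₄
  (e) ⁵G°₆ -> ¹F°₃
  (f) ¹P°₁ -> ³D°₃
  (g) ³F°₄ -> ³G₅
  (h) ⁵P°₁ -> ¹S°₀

(a) allowed
(b) forbidden (ΔS, ΔL, ΔJ fail)
(c) forbidden (ΔS, ΔL, ΔJ fail)
(d) forbidden (parity, ΔS, ΔJ fail)
(e) forbidden (parity, ΔS, ΔJ fail)
(f) forbidden (parity, ΔS, ΔJ fail)
(g) allowed
(h) forbidden (parity, ΔS fail)
Total allowed: 2 of 8.

2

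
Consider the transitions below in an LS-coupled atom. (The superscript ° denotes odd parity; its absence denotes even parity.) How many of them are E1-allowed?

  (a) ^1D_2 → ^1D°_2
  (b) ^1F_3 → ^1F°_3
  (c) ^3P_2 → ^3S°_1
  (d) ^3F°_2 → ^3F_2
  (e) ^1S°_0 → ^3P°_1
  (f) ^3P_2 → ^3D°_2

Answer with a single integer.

(a) allowed
(b) allowed
(c) allowed
(d) allowed
(e) forbidden (parity, ΔS fail)
(f) allowed
Total allowed: 5 of 6.

5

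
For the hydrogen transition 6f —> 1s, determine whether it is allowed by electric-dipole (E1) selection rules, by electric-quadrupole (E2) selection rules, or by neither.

neither

Δl = 0 − 3 = -3; l_i + l_f = 3.
E1 (Δl = ±1): not satisfied.
E2 (Δl = 0,±2, l_i+l_f ≥ 2): not satisfied.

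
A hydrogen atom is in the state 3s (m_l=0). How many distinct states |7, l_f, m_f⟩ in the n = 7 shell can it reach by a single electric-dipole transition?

3

E1 requires Δl = ±1, so l_f ∈ {-1, 1}; with 0 ≤ l_f ≤ n_f−1 = 6, the allowed l_f values are {1}.
For l_f = 1: m_f ∈ {m_i−1, m_i, m_i+1} ∩ [−1, 1] = {-1, 0, 1} → 3 states.
Total: 3.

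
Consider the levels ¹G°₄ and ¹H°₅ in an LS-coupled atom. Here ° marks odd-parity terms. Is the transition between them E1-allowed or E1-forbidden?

Reading off the term symbols: S 0→0, L 4→5, J 4→5, parity odd→odd.
Parity must change: odd → odd — fails.
ΔS = 0: S: 0 → 0 — ok.
ΔL = 0, ±1 (not L=0↔0): L: 4 → 5, ΔL = +1 — ok.
ΔJ = 0, ±1 (not J=0↔0): J: 4 → 5, ΔJ = +1 — ok.
Rule(s) violated: parity.

forbidden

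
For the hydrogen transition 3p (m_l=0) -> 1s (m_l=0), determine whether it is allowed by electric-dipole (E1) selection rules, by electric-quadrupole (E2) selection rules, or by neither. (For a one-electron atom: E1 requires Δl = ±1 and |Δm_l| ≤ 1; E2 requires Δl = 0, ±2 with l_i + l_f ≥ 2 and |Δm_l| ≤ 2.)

Δl = 0 − 1 = -1; l_i + l_f = 1.
Δm_l = +0.
E1 (Δl = ±1, |Δm_l| ≤ 1): satisfied.
E2 (Δl = 0,±2, l_i+l_f ≥ 2, |Δm_l| ≤ 2): not satisfied.

E1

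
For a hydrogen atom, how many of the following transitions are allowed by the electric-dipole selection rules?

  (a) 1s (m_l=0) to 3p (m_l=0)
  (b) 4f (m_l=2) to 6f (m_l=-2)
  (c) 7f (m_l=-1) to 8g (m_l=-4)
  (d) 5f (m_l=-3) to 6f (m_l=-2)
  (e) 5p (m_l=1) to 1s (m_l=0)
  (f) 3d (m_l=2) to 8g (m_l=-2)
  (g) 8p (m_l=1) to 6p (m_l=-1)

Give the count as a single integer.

2

(a) allowed
(b) forbidden — Δl = +0 (E1 requires Δl = ±1); Δm_l = -4 (E1 requires Δm_l = 0, ±1)
(c) forbidden — Δm_l = -3 (E1 requires Δm_l = 0, ±1)
(d) forbidden — Δl = +0 (E1 requires Δl = ±1)
(e) allowed
(f) forbidden — Δl = +2 (E1 requires Δl = ±1); Δm_l = -4 (E1 requires Δm_l = 0, ±1)
(g) forbidden — Δl = +0 (E1 requires Δl = ±1); Δm_l = -2 (E1 requires Δm_l = 0, ±1)
Total allowed: 2 of 7.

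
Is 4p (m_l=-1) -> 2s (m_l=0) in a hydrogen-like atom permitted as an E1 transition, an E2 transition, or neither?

Δl = 0 − 1 = -1; l_i + l_f = 1.
Δm_l = +1.
E1 (Δl = ±1, |Δm_l| ≤ 1): satisfied.
E2 (Δl = 0,±2, l_i+l_f ≥ 2, |Δm_l| ≤ 2): not satisfied.

E1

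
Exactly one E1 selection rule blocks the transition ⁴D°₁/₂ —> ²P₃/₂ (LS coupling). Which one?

ΔS = 0: S: 3/2 → 1/2 — violated.
ΔL = 0, ±1 (not L=0↔0): L: 2 → 1, ΔL = -1 — satisfied.
ΔJ = 0, ±1 (not J=0↔0): J: 1/2 → 3/2, ΔJ = +1 — satisfied.
Parity must change: odd → even — satisfied.

the ΔS = 0 rule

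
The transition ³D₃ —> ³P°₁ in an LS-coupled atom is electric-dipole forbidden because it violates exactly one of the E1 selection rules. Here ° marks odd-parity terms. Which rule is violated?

the ΔJ = 0, ±1 rule

Initial level: S=1, L=2, J=3, parity even. Final level: S=1, L=1, J=1, parity odd.
ΔL = 0, ±1 (not L=0↔0): L: 2 → 1, ΔL = -1 — satisfied.
Parity must change: even → odd — satisfied.
ΔS = 0: S: 1 → 1 — satisfied.
ΔJ = 0, ±1 (not J=0↔0): J: 3 → 1, ΔJ = -2 — violated.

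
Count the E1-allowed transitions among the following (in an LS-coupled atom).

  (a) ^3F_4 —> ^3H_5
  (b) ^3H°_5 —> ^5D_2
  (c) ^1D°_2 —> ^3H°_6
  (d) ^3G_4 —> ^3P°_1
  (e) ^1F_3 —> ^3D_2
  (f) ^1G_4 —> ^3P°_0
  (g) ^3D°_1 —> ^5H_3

(a) forbidden (parity, ΔL fail)
(b) forbidden (ΔS, ΔL, ΔJ fail)
(c) forbidden (parity, ΔS, ΔL, ΔJ fail)
(d) forbidden (ΔL, ΔJ fail)
(e) forbidden (parity, ΔS fail)
(f) forbidden (ΔS, ΔL, ΔJ fail)
(g) forbidden (ΔS, ΔL, ΔJ fail)
Total allowed: 0 of 7.

0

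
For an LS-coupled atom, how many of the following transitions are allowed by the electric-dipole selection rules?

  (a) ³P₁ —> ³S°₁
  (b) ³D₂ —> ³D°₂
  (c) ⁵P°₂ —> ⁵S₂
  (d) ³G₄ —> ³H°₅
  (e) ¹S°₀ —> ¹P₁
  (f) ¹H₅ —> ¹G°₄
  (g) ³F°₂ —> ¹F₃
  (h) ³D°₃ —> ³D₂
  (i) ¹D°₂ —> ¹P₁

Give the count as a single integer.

(a) allowed
(b) allowed
(c) allowed
(d) allowed
(e) allowed
(f) allowed
(g) forbidden (ΔS fails)
(h) allowed
(i) allowed
Total allowed: 8 of 9.

8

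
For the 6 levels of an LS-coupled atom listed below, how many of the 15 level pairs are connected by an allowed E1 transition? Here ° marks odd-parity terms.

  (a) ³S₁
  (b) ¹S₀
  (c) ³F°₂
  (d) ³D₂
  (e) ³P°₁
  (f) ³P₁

4

(a)–(b): forbidden (parity, ΔS, ΔL).
(a)–(c): forbidden (ΔL).
(a)–(d): forbidden (parity, ΔL).
(a)–(e): allowed.
(a)–(f): forbidden (parity).
(b)–(c): forbidden (ΔS, ΔL, ΔJ).
(b)–(d): forbidden (parity, ΔS, ΔL, ΔJ).
(b)–(e): forbidden (ΔS).
(b)–(f): forbidden (parity, ΔS).
(c)–(d): allowed.
(c)–(e): forbidden (parity, ΔL).
(c)–(f): forbidden (ΔL).
(d)–(e): allowed.
(d)–(f): forbidden (parity).
(e)–(f): allowed.
Allowed pairs: 4 of 15.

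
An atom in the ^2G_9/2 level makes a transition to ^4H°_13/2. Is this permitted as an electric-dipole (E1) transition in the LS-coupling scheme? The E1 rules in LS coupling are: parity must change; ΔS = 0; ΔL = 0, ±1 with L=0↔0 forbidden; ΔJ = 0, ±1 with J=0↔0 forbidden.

Reading off the term symbols: S 1/2→3/2, L 4→5, J 9/2→13/2, parity even→odd.
Parity must change: even → odd — passes.
ΔS = 0: S: 1/2 → 3/2 — fails.
ΔL = 0, ±1 (not L=0↔0): L: 4 → 5, ΔL = +1 — passes.
ΔJ = 0, ±1 (not J=0↔0): J: 9/2 → 13/2, ΔJ = +2 — fails.
Rule(s) violated: ΔS, ΔJ.

forbidden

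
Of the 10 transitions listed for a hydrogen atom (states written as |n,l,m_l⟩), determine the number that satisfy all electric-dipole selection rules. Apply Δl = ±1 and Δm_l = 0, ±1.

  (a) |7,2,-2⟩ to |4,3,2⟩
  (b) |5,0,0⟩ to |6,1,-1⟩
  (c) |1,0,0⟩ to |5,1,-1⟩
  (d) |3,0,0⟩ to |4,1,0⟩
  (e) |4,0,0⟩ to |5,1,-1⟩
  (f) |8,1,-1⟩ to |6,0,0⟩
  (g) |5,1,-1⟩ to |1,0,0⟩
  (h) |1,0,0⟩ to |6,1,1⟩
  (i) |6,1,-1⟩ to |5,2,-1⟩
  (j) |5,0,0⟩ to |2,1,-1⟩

(a) forbidden — Δm_l = +4 (E1 requires Δm_l = 0, ±1)
(b) allowed
(c) allowed
(d) allowed
(e) allowed
(f) allowed
(g) allowed
(h) allowed
(i) allowed
(j) allowed
Total allowed: 9 of 10.

9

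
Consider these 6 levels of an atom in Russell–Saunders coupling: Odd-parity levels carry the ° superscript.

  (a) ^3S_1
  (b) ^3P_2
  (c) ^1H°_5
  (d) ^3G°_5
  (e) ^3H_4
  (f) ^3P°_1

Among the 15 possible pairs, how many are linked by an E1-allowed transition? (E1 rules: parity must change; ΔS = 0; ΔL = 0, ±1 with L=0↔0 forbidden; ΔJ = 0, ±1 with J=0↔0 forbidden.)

(a)–(b): forbidden (parity).
(a)–(c): forbidden (ΔS, ΔL, ΔJ).
(a)–(d): forbidden (ΔL, ΔJ).
(a)–(e): forbidden (parity, ΔL, ΔJ).
(a)–(f): allowed.
(b)–(c): forbidden (ΔS, ΔL, ΔJ).
(b)–(d): forbidden (ΔL, ΔJ).
(b)–(e): forbidden (parity, ΔL, ΔJ).
(b)–(f): allowed.
(c)–(d): forbidden (parity, ΔS).
(c)–(e): forbidden (ΔS).
(c)–(f): forbidden (parity, ΔS, ΔL, ΔJ).
(d)–(e): allowed.
(d)–(f): forbidden (parity, ΔL, ΔJ).
(e)–(f): forbidden (ΔL, ΔJ).
Allowed pairs: 3 of 15.

3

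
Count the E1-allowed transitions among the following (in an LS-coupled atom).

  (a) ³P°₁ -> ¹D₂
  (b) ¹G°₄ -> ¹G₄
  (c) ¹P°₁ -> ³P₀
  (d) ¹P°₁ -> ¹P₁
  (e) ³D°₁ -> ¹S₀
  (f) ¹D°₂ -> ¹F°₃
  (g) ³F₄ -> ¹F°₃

(a) forbidden (ΔS fails)
(b) allowed
(c) forbidden (ΔS fails)
(d) allowed
(e) forbidden (ΔS, ΔL fail)
(f) forbidden (parity fails)
(g) forbidden (ΔS fails)
Total allowed: 2 of 7.

2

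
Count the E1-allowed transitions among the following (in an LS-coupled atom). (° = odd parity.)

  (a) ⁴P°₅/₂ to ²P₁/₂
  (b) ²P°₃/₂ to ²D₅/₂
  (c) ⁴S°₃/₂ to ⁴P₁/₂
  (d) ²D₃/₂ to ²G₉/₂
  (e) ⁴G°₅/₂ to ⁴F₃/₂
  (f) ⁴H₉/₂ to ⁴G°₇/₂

(a) forbidden (ΔS, ΔJ fail)
(b) allowed
(c) allowed
(d) forbidden (parity, ΔL, ΔJ fail)
(e) allowed
(f) allowed
Total allowed: 4 of 6.

4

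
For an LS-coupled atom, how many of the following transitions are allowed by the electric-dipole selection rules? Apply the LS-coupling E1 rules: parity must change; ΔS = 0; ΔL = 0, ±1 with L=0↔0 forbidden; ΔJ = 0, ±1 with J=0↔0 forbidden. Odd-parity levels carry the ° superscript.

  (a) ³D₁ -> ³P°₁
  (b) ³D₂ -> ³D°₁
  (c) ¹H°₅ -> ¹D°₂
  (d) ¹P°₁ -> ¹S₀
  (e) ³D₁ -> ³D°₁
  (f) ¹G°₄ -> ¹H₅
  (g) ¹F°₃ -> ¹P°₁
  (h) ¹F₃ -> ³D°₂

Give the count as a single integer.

(a) allowed
(b) allowed
(c) forbidden (parity, ΔL, ΔJ fail)
(d) allowed
(e) allowed
(f) allowed
(g) forbidden (parity, ΔL, ΔJ fail)
(h) forbidden (ΔS fails)
Total allowed: 5 of 8.

5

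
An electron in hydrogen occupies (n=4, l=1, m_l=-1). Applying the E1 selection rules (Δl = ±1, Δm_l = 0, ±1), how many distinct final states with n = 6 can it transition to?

4

E1 requires Δl = ±1, so l_f ∈ {0, 2}; with 0 ≤ l_f ≤ n_f−1 = 5, the allowed l_f values are {0, 2}.
For l_f = 0: m_f ∈ {m_i−1, m_i, m_i+1} ∩ [−0, 0] = {0} → 1 state.
For l_f = 2: m_f ∈ {m_i−1, m_i, m_i+1} ∩ [−2, 2] = {-2, -1, 0} → 3 states.
Total: 4.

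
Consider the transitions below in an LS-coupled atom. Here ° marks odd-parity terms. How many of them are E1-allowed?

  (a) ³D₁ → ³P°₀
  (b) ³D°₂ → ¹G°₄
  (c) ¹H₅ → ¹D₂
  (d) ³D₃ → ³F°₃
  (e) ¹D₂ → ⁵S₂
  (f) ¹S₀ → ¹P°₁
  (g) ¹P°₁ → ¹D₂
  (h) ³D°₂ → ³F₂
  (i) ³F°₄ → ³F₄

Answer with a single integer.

(a) allowed
(b) forbidden (parity, ΔS, ΔL, ΔJ fail)
(c) forbidden (parity, ΔL, ΔJ fail)
(d) allowed
(e) forbidden (parity, ΔS, ΔL fail)
(f) allowed
(g) allowed
(h) allowed
(i) allowed
Total allowed: 6 of 9.

6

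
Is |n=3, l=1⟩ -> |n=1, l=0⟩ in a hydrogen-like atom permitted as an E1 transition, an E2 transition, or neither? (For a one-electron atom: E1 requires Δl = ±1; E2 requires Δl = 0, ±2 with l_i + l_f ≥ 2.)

E1

Δl = 0 − 1 = -1; l_i + l_f = 1.
E1 (Δl = ±1): satisfied.
E2 (Δl = 0,±2, l_i+l_f ≥ 2): not satisfied.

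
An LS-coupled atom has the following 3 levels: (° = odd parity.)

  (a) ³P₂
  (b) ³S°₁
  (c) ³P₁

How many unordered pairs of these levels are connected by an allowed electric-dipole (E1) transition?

(a)–(b): allowed.
(a)–(c): forbidden (parity).
(b)–(c): allowed.
Allowed pairs: 2 of 3.

2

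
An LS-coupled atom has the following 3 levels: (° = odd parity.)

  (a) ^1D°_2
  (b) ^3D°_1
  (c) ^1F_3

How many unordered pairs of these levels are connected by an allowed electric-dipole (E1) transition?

(a)–(b): forbidden (parity, ΔS).
(a)–(c): allowed.
(b)–(c): forbidden (ΔS, ΔJ).
Allowed pairs: 1 of 3.

1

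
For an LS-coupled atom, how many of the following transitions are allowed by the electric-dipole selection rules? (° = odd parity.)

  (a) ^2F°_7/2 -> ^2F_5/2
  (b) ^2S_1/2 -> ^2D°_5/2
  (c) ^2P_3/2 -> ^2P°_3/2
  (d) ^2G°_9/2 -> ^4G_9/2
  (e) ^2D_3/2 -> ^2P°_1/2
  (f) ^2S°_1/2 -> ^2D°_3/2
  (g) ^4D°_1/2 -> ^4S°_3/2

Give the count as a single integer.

(a) allowed
(b) forbidden (ΔL, ΔJ fail)
(c) allowed
(d) forbidden (ΔS fails)
(e) allowed
(f) forbidden (parity, ΔL fail)
(g) forbidden (parity, ΔL fail)
Total allowed: 3 of 7.

3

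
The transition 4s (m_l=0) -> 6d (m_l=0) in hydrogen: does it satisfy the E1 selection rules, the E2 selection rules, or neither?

Δl = 2 − 0 = +2; l_i + l_f = 2.
Δm_l = +0.
E1 (Δl = ±1, |Δm_l| ≤ 1): not satisfied.
E2 (Δl = 0,±2, l_i+l_f ≥ 2, |Δm_l| ≤ 2): satisfied.

E2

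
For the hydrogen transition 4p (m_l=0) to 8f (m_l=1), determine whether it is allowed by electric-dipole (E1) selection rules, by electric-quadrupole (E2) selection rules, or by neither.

E2

Δl = 3 − 1 = +2; l_i + l_f = 4.
Δm_l = +1.
E1 (Δl = ±1, |Δm_l| ≤ 1): not satisfied.
E2 (Δl = 0,±2, l_i+l_f ≥ 2, |Δm_l| ≤ 2): satisfied.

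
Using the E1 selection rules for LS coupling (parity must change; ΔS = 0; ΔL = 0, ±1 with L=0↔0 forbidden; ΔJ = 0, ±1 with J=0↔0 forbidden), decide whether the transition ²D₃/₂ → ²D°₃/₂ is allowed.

Parity must change: even → odd — passes.
ΔS = 0: S: 1/2 → 1/2 — passes.
ΔL = 0, ±1 (not L=0↔0): L: 2 → 2, ΔL = +0 — passes.
ΔJ = 0, ±1 (not J=0↔0): J: 3/2 → 3/2, ΔJ = +0 — passes.
All four E1 rules are satisfied.

allowed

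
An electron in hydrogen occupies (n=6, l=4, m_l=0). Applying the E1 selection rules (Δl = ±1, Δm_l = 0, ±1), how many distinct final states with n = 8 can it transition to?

E1 requires Δl = ±1, so l_f ∈ {3, 5}; with 0 ≤ l_f ≤ n_f−1 = 7, the allowed l_f values are {3, 5}.
For l_f = 3: m_f ∈ {m_i−1, m_i, m_i+1} ∩ [−3, 3] = {-1, 0, 1} → 3 states.
For l_f = 5: m_f ∈ {m_i−1, m_i, m_i+1} ∩ [−5, 5] = {-1, 0, 1} → 3 states.
Total: 6.

6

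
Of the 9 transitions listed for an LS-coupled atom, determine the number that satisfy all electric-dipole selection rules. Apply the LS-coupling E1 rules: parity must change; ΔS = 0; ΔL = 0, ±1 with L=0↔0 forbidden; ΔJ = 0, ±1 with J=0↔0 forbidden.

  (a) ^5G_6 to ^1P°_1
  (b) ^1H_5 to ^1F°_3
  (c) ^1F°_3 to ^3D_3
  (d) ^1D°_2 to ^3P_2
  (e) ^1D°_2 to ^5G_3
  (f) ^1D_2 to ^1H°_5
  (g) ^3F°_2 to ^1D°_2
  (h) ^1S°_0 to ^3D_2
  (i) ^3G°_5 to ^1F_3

(a) forbidden (ΔS, ΔL, ΔJ fail)
(b) forbidden (ΔL, ΔJ fail)
(c) forbidden (ΔS fails)
(d) forbidden (ΔS fails)
(e) forbidden (ΔS, ΔL fail)
(f) forbidden (ΔL, ΔJ fail)
(g) forbidden (parity, ΔS fail)
(h) forbidden (ΔS, ΔL, ΔJ fail)
(i) forbidden (ΔS, ΔJ fail)
Total allowed: 0 of 9.

0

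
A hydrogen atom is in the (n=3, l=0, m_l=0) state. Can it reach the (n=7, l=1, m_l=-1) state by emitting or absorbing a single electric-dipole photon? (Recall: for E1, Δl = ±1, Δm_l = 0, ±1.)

allowed

l: 0 → 1 (Δl = +1). Δl = ±1 ✓.
m_l: 0 → -1 (Δm_l = -1). |Δm_l| ≤ 1 ✓.
All E1 selection rules are satisfied.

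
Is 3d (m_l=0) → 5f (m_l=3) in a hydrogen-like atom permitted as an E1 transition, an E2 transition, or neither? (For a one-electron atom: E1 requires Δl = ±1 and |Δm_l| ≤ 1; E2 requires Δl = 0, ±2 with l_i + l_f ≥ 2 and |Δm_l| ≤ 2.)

neither

Δl = 3 − 2 = +1; l_i + l_f = 5.
Δm_l = +3.
E1 (Δl = ±1, |Δm_l| ≤ 1): not satisfied.
E2 (Δl = 0,±2, l_i+l_f ≥ 2, |Δm_l| ≤ 2): not satisfied.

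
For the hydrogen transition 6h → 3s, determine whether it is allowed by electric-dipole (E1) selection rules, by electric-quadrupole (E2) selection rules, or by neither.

Δl = 0 − 5 = -5; l_i + l_f = 5.
E1 (Δl = ±1): not satisfied.
E2 (Δl = 0,±2, l_i+l_f ≥ 2): not satisfied.

neither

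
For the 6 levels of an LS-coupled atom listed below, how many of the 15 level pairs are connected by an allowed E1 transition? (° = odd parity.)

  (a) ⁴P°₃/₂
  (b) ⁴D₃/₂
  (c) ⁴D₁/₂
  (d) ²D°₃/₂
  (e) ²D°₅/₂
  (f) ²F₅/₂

(a)–(b): allowed.
(a)–(c): allowed.
(a)–(d): forbidden (parity, ΔS).
(a)–(e): forbidden (parity, ΔS).
(a)–(f): forbidden (ΔS, ΔL).
(b)–(c): forbidden (parity).
(b)–(d): forbidden (ΔS).
(b)–(e): forbidden (ΔS).
(b)–(f): forbidden (parity, ΔS).
(c)–(d): forbidden (ΔS).
(c)–(e): forbidden (ΔS, ΔJ).
(c)–(f): forbidden (parity, ΔS, ΔJ).
(d)–(e): forbidden (parity).
(d)–(f): allowed.
(e)–(f): allowed.
Allowed pairs: 4 of 15.

4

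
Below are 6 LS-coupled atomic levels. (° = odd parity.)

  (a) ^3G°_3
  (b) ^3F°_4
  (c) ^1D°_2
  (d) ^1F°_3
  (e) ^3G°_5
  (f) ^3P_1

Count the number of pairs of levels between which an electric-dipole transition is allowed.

0

(a)–(b): forbidden (parity).
(a)–(c): forbidden (parity, ΔS, ΔL).
(a)–(d): forbidden (parity, ΔS).
(a)–(e): forbidden (parity, ΔJ).
(a)–(f): forbidden (ΔL, ΔJ).
(b)–(c): forbidden (parity, ΔS, ΔJ).
(b)–(d): forbidden (parity, ΔS).
(b)–(e): forbidden (parity).
(b)–(f): forbidden (ΔL, ΔJ).
(c)–(d): forbidden (parity).
(c)–(e): forbidden (parity, ΔS, ΔL, ΔJ).
(c)–(f): forbidden (ΔS).
(d)–(e): forbidden (parity, ΔS, ΔJ).
(d)–(f): forbidden (ΔS, ΔL, ΔJ).
(e)–(f): forbidden (ΔL, ΔJ).
Allowed pairs: 0 of 15.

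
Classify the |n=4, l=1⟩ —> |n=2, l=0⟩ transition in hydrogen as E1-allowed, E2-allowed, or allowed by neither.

E1

Δl = 0 − 1 = -1; l_i + l_f = 1.
E1 (Δl = ±1): satisfied.
E2 (Δl = 0,±2, l_i+l_f ≥ 2): not satisfied.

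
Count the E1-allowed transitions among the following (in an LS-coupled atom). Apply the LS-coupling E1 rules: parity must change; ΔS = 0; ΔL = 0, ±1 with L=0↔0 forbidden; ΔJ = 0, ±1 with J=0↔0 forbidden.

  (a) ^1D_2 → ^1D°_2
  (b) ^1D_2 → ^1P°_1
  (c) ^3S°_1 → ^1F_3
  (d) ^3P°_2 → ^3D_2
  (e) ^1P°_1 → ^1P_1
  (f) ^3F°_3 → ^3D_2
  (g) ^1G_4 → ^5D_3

(a) allowed
(b) allowed
(c) forbidden (ΔS, ΔL, ΔJ fail)
(d) allowed
(e) allowed
(f) allowed
(g) forbidden (parity, ΔS, ΔL fail)
Total allowed: 5 of 7.

5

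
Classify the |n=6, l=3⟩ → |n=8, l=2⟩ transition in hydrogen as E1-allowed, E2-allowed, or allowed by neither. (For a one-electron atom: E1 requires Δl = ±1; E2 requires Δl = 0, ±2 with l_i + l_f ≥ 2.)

Δl = 2 − 3 = -1; l_i + l_f = 5.
E1 (Δl = ±1): satisfied.
E2 (Δl = 0,±2, l_i+l_f ≥ 2): not satisfied.

E1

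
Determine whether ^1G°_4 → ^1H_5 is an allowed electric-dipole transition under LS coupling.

allowed

Reading off the term symbols: S 0→0, L 4→5, J 4→5, parity odd→even.
Parity must change: odd → even — passes.
ΔS = 0: S: 0 → 0 — passes.
ΔL = 0, ±1 (not L=0↔0): L: 4 → 5, ΔL = +1 — passes.
ΔJ = 0, ±1 (not J=0↔0): J: 4 → 5, ΔJ = +1 — passes.
All four E1 rules are satisfied.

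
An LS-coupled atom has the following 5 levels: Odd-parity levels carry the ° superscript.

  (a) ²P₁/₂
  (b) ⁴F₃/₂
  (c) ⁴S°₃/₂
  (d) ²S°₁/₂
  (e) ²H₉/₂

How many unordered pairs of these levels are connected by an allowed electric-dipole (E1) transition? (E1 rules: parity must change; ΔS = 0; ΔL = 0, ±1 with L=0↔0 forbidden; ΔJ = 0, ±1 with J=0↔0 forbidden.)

1

(a)–(b): forbidden (parity, ΔS, ΔL).
(a)–(c): forbidden (ΔS).
(a)–(d): allowed.
(a)–(e): forbidden (parity, ΔL, ΔJ).
(b)–(c): forbidden (ΔL).
(b)–(d): forbidden (ΔS, ΔL).
(b)–(e): forbidden (parity, ΔS, ΔL, ΔJ).
(c)–(d): forbidden (parity, ΔS, ΔL).
(c)–(e): forbidden (ΔS, ΔL, ΔJ).
(d)–(e): forbidden (ΔL, ΔJ).
Allowed pairs: 1 of 10.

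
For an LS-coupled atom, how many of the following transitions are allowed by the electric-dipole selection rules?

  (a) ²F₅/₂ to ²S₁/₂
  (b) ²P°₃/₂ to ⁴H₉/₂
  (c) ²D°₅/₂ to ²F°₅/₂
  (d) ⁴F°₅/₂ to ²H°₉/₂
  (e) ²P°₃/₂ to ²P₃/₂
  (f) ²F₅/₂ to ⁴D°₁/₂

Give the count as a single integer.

(a) forbidden (parity, ΔL, ΔJ fail)
(b) forbidden (ΔS, ΔL, ΔJ fail)
(c) forbidden (parity fails)
(d) forbidden (parity, ΔS, ΔL, ΔJ fail)
(e) allowed
(f) forbidden (ΔS, ΔJ fail)
Total allowed: 1 of 6.

1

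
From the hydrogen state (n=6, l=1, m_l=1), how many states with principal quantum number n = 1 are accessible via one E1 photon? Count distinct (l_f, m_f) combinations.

1

E1 requires Δl = ±1, so l_f ∈ {0, 2}; with 0 ≤ l_f ≤ n_f−1 = 0, the allowed l_f values are {0}.
For l_f = 0: m_f ∈ {m_i−1, m_i, m_i+1} ∩ [−0, 0] = {0} → 1 state.
Total: 1.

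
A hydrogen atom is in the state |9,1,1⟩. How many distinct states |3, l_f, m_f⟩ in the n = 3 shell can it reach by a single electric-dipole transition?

4

E1 requires Δl = ±1, so l_f ∈ {0, 2}; with 0 ≤ l_f ≤ n_f−1 = 2, the allowed l_f values are {0, 2}.
For l_f = 0: m_f ∈ {m_i−1, m_i, m_i+1} ∩ [−0, 0] = {0} → 1 state.
For l_f = 2: m_f ∈ {m_i−1, m_i, m_i+1} ∩ [−2, 2] = {0, 1, 2} → 3 states.
Total: 4.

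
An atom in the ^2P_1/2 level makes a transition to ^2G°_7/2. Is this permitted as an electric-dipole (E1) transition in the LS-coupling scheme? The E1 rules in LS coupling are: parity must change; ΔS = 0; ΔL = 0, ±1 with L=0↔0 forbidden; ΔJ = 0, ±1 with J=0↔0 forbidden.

forbidden

Initial level: S=1/2, L=1, J=1/2, parity even. Final level: S=1/2, L=4, J=7/2, parity odd.
ΔJ = 0, ±1 (not J=0↔0): J: 1/2 → 7/2, ΔJ = +3 — fails.
ΔS = 0: S: 1/2 → 1/2 — ok.
Parity must change: even → odd — ok.
ΔL = 0, ±1 (not L=0↔0): L: 1 → 4, ΔL = +3 — fails.
Rule(s) violated: ΔL, ΔJ.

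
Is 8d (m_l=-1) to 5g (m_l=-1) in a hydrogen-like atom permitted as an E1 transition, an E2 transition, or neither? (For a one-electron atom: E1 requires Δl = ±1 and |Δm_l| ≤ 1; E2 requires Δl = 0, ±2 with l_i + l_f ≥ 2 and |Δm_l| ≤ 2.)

E2

Δl = 4 − 2 = +2; l_i + l_f = 6.
Δm_l = +0.
E1 (Δl = ±1, |Δm_l| ≤ 1): not satisfied.
E2 (Δl = 0,±2, l_i+l_f ≥ 2, |Δm_l| ≤ 2): satisfied.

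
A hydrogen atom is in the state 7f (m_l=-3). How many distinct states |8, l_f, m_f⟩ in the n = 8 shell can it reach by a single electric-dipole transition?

4

E1 requires Δl = ±1, so l_f ∈ {2, 4}; with 0 ≤ l_f ≤ n_f−1 = 7, the allowed l_f values are {2, 4}.
For l_f = 2: m_f ∈ {m_i−1, m_i, m_i+1} ∩ [−2, 2] = {-2} → 1 state.
For l_f = 4: m_f ∈ {m_i−1, m_i, m_i+1} ∩ [−4, 4] = {-4, -3, -2} → 3 states.
Total: 4.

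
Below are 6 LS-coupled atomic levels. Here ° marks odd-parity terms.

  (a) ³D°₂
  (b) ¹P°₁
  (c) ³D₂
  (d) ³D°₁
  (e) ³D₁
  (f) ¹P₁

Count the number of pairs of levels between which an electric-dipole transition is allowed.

(a)–(b): forbidden (parity, ΔS).
(a)–(c): allowed.
(a)–(d): forbidden (parity).
(a)–(e): allowed.
(a)–(f): forbidden (ΔS).
(b)–(c): forbidden (ΔS).
(b)–(d): forbidden (parity, ΔS).
(b)–(e): forbidden (ΔS).
(b)–(f): allowed.
(c)–(d): allowed.
(c)–(e): forbidden (parity).
(c)–(f): forbidden (parity, ΔS).
(d)–(e): allowed.
(d)–(f): forbidden (ΔS).
(e)–(f): forbidden (parity, ΔS).
Allowed pairs: 5 of 15.

5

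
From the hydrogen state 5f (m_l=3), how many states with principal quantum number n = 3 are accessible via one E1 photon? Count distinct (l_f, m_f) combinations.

1

E1 requires Δl = ±1, so l_f ∈ {2, 4}; with 0 ≤ l_f ≤ n_f−1 = 2, the allowed l_f values are {2}.
For l_f = 2: m_f ∈ {m_i−1, m_i, m_i+1} ∩ [−2, 2] = {2} → 1 state.
Total: 1.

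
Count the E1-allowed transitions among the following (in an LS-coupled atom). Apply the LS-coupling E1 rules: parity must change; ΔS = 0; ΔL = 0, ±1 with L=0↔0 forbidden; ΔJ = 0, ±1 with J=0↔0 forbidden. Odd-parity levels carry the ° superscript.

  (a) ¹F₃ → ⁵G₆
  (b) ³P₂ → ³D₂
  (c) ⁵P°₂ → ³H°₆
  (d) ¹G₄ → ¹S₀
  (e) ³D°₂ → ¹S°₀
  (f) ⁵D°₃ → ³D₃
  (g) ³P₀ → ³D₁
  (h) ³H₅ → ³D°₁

(a) forbidden (parity, ΔS, ΔJ fail)
(b) forbidden (parity fails)
(c) forbidden (parity, ΔS, ΔL, ΔJ fail)
(d) forbidden (parity, ΔL, ΔJ fail)
(e) forbidden (parity, ΔS, ΔL, ΔJ fail)
(f) forbidden (ΔS fails)
(g) forbidden (parity fails)
(h) forbidden (ΔL, ΔJ fail)
Total allowed: 0 of 8.

0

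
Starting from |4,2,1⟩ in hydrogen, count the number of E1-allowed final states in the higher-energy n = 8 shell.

E1 requires Δl = ±1, so l_f ∈ {1, 3}; with 0 ≤ l_f ≤ n_f−1 = 7, the allowed l_f values are {1, 3}.
For l_f = 1: m_f ∈ {m_i−1, m_i, m_i+1} ∩ [−1, 1] = {0, 1} → 2 states.
For l_f = 3: m_f ∈ {m_i−1, m_i, m_i+1} ∩ [−3, 3] = {0, 1, 2} → 3 states.
Total: 5.

5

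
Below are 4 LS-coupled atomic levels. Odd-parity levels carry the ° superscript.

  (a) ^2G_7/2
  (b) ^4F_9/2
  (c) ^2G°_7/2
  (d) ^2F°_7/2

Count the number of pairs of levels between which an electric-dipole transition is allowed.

(a)–(b): forbidden (parity, ΔS).
(a)–(c): allowed.
(a)–(d): allowed.
(b)–(c): forbidden (ΔS).
(b)–(d): forbidden (ΔS).
(c)–(d): forbidden (parity).
Allowed pairs: 2 of 6.

2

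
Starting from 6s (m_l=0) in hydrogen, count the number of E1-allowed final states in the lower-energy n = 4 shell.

3

E1 requires Δl = ±1, so l_f ∈ {-1, 1}; with 0 ≤ l_f ≤ n_f−1 = 3, the allowed l_f values are {1}.
For l_f = 1: m_f ∈ {m_i−1, m_i, m_i+1} ∩ [−1, 1] = {-1, 0, 1} → 3 states.
Total: 3.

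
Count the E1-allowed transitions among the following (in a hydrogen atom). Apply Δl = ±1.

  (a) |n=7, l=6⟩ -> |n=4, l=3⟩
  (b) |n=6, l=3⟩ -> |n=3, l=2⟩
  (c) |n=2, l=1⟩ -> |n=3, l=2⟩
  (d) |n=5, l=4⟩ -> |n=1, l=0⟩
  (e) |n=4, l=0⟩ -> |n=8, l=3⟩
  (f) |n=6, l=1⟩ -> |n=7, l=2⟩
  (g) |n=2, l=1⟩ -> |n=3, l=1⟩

(a) forbidden — Δl = -3 (E1 requires Δl = ±1)
(b) allowed
(c) allowed
(d) forbidden — Δl = -4 (E1 requires Δl = ±1)
(e) forbidden — Δl = +3 (E1 requires Δl = ±1)
(f) allowed
(g) forbidden — Δl = +0 (E1 requires Δl = ±1)
Total allowed: 3 of 7.

3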